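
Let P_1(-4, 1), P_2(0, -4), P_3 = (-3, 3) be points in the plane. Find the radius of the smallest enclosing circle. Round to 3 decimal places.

3.808

Side lengths²: P_1P_2² = 41, P_1P_3² = 5, P_2P_3² = 58.
Since P_2P_3² = 58 ≥ 41 + 5 = 46, the angle opposite P_2P_3 is not acute, so the smallest enclosing circle has P_2P_3 as diameter.
Centre = midpoint of P_2P_3 = (-1.5, -0.5), r² = 58/4 = 14.5.
r = √(14.5) ≈ 3.808.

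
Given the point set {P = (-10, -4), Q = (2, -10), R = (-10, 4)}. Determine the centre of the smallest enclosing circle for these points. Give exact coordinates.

Side lengths²: PQ² = 180, PR² = 64, QR² = 340.
Since QR² = 340 ≥ 180 + 64 = 244, the angle opposite QR is not acute, so the smallest enclosing circle has QR as diameter.
Centre = midpoint of QR = (-4, -3), r² = 340/4 = 85.
Centre = (-4, -3).

(-4, -3)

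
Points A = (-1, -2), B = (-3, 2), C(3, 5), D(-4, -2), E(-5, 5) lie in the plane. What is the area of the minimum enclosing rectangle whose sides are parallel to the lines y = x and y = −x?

77

In coordinates u = x + y, v = x − y the rectangle is axis-aligned; the map (x,y)→(u,v) scales areas by 2.
u-values: -3, -1, 8, -6, 0; range = 8 − (-6) = 14.
v-values: 1, -5, -2, -2, -10; range = 1 − (-10) = 11.
Area = (14 × 11) / 2 = 77.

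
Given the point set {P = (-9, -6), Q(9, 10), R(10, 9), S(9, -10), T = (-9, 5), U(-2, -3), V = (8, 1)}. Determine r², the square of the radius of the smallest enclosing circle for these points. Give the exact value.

A smallest enclosing disk is always determined by at most three of the input points on its boundary.
The minimum enclosing circle is determined by three boundary points: P, Q, S.
Their circumcentre is (16/9, 0) with r² = 12325/81.
The farthest remaining point R is at distance² 12037/81 ≤ 12325/81.

12325/81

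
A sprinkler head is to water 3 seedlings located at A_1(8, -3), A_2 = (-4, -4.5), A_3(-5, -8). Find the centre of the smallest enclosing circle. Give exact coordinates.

(1.5, -5.5)

Side lengths²: A_1A_2² = 146.25, A_1A_3² = 194, A_2A_3² = 13.25.
Since A_1A_3² = 194 ≥ 146.25 + 13.25 = 159.5, the angle opposite A_1A_3 is not acute, so the smallest enclosing circle has A_1A_3 as diameter.
Centre = midpoint of A_1A_3 = (1.5, -5.5), r² = 194/4 = 48.5.
Centre = (1.5, -5.5).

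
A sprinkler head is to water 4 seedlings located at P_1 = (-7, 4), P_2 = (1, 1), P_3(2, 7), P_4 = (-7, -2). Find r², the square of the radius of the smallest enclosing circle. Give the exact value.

40.5

By Welzl's lemma the MEC is supported by two points (diametrically opposite) or three points (on a circumcircle).
The farthest pair is P_3–P_4 with squared distance 162. The circle on this segment as diameter has centre (-2.5, 2.5) and r² = 162/4 = 40.5.
Check P_1: distance² to centre = 22.5 ≤ 40.5, so it lies inside.
All remaining points lie in this disk, and no smaller disk contains both endpoints, so this is the minimum enclosing circle.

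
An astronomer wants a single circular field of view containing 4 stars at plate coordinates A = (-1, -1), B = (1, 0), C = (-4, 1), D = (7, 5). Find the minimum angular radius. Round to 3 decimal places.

The farthest pair is C–D with squared distance 137. The circle on this segment as diameter has centre (1.5, 3) and r² = 137/4 = 34.25.
Check A: distance² to centre = 22.25 ≤ 34.25, so it lies inside.
All remaining points lie in this disk, and no smaller disk contains both endpoints, so this is the minimum enclosing circle.
r = √(34.25) ≈ 5.852.

5.852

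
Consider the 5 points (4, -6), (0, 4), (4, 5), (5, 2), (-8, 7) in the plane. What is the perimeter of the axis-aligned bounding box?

52

Width = max x − min x = 5 − (-8) = 13.
Height = max y − min y = 7 − (-6) = 13.
Perimeter = 2(13 + 13) = 52.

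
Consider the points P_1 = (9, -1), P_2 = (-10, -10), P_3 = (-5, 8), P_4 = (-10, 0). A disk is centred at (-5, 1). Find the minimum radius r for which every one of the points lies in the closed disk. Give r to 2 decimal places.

The required radius is the distance from (-5, 1) to the farthest point.
Squared distances: 200, 146, 49, 26.
Maximum is 200, attained at P_1.
r = √200 ≈ 14.14.

14.14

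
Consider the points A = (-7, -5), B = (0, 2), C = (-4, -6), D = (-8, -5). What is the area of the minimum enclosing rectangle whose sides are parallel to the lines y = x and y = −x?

37.5

In coordinates u = x + y, v = x − y the rectangle is axis-aligned; the map (x,y)→(u,v) scales areas by 2.
u-values: -12, 2, -10, -13; range = 2 − (-13) = 15.
v-values: -2, -2, 2, -3; range = 2 − (-3) = 5.
Area = (15 × 5) / 2 = 37.5.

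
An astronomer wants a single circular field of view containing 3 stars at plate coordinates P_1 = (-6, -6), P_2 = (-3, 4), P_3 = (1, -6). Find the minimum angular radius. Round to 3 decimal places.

5.622

Side lengths²: P_1P_2² = 109, P_1P_3² = 49, P_2P_3² = 116.
Since P_2P_3² = 116 < 109 + 49 = 158, the triangle is acute, so the smallest enclosing circle is the circumcircle.
Circumcentre = (-2.5, -1.6), r² = 31.61.
r = √(31.61) ≈ 5.622.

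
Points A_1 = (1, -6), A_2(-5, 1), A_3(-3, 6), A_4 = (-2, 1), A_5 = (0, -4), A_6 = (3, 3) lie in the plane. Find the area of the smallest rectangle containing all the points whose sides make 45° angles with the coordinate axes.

In coordinates u = x + y, v = x − y the rectangle is axis-aligned; the map (x,y)→(u,v) scales areas by 2.
u-values: -5, -4, 3, -1, -4, 6; range = 6 − (-5) = 11.
v-values: 7, -6, -9, -3, 4, 0; range = 7 − (-9) = 16.
Area = (11 × 16) / 2 = 88.

88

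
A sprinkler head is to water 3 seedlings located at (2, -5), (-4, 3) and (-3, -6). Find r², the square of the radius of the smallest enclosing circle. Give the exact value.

13325/529

Call the three points A, B, C in the order given.
Side lengths²: AB² = 100, AC² = 26, BC² = 82.
Since AB² = 100 < 82 + 26 = 108, the triangle is acute, so the smallest enclosing circle is the circumcircle.
Circumcentre = (-31/23, -29/23), r² = 13325/529.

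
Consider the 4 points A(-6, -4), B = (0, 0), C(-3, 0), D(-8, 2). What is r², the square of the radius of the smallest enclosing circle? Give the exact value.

2210/121

By Welzl's lemma the MEC is supported by two points (diametrically opposite) or three points (on a circumcircle).
The minimum enclosing circle is determined by three boundary points: A, B, D.
Their circumcentre is (-47/11, -1/11) with r² = 2210/121.
The farthest remaining point C is at distance² 197/121 ≤ 2210/121.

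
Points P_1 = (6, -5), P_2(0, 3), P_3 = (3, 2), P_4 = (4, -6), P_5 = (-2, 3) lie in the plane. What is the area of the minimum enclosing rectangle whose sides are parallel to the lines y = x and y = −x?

In coordinates u = x + y, v = x − y the rectangle is axis-aligned; the map (x,y)→(u,v) scales areas by 2.
u-values: 1, 3, 5, -2, 1; range = 5 − (-2) = 7.
v-values: 11, -3, 1, 10, -5; range = 11 − (-5) = 16.
Area = (7 × 16) / 2 = 56.

56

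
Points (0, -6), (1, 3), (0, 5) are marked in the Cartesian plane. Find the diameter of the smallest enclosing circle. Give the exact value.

11

Call the three points A, B, C in the order given.
Side lengths²: AB² = 82, AC² = 121, BC² = 5.
Since AC² = 121 ≥ 82 + 5 = 87, the angle opposite AC is not acute, so the smallest enclosing circle has AC as diameter.
Centre = midpoint of AC = (0, -0.5), r² = 121/4 = 30.25.
Diameter = 2r = 2√(30.25) = 11.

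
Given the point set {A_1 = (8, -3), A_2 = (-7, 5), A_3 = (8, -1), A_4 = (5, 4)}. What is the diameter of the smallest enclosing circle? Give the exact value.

The minimum enclosing circle of a finite set is fixed by two of the points (as a diameter) or three (as a circumcircle).
The farthest pair is A_1–A_2 with squared distance 289. The circle on this segment as diameter has centre (0.5, 1) and r² = 289/4 = 72.25.
Check A_3: distance² to centre = 60.25 ≤ 72.25, so it lies inside.
All remaining points lie in this disk, and no smaller disk contains both endpoints, so this is the minimum enclosing circle.
Diameter = 2r = 2√(72.25) = 17.

17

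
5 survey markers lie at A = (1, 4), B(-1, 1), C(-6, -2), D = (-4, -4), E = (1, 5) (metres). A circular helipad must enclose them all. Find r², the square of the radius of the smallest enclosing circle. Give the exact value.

The minimum enclosing circle of a finite set is fixed by two of the points (as a diameter) or three (as a circumcircle).
The farthest pair is D–E with squared distance 106. The circle on this segment as diameter has centre (-1.5, 0.5) and r² = 106/4 = 26.5.
Check A: distance² to centre = 18.5 ≤ 26.5, so it lies inside.
All remaining points lie in this disk, and no smaller disk contains both endpoints, so this is the minimum enclosing circle.

26.5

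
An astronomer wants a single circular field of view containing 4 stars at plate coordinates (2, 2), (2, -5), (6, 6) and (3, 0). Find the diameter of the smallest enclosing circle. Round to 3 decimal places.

11.705

A smallest enclosing disk is always determined by at most three of the input points on its boundary.
The farthest pair is (2, -5)–(6, 6) with squared distance 137. The circle on this segment as diameter has centre (4, 0.5) and r² = 137/4 = 34.25.
Check (2, 2): distance² to centre = 6.25 ≤ 34.25, so it lies inside.
All remaining points lie in this disk, and no smaller disk contains both endpoints, so this is the minimum enclosing circle.
Diameter = 2r = 2√(34.25) ≈ 11.705.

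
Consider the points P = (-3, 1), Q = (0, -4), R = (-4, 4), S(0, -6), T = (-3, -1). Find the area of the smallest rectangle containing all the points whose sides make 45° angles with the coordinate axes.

42

In coordinates u = x + y, v = x − y the rectangle is axis-aligned; the map (x,y)→(u,v) scales areas by 2.
u-values: -2, -4, 0, -6, -4; range = 0 − (-6) = 6.
v-values: -4, 4, -8, 6, -2; range = 6 − (-8) = 14.
Area = (6 × 14) / 2 = 42.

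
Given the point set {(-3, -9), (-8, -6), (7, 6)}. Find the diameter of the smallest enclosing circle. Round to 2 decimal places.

Call the three points A, B, C in the order given.
Side lengths²: AB² = 34, AC² = 325, BC² = 369.
Since BC² = 369 ≥ 325 + 34 = 359, the angle opposite BC is not acute, so the smallest enclosing circle has BC as diameter.
Centre = midpoint of BC = (-0.5, 0), r² = 369/4 = 92.25.
Diameter = 2r = 2√(92.25) ≈ 19.21.

19.21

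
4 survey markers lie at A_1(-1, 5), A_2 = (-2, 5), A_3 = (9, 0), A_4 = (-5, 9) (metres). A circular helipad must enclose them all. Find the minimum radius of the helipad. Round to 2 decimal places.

The farthest pair is A_3–A_4 with squared distance 277. The circle on this segment as diameter has centre (2, 4.5) and r² = 277/4 = 69.25.
Check A_1: distance² to centre = 9.25 ≤ 69.25, so it lies inside.
All remaining points lie in this disk, and no smaller disk contains both endpoints, so this is the minimum enclosing circle.
r = √(69.25) ≈ 8.32.

8.32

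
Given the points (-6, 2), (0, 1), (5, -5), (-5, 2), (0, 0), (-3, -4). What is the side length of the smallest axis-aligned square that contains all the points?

11

The bounding box has width 11 and height 7.
An axis-aligned square enclosing the set must have side ≥ max(width, height).
So the minimum side is max(11, 7) = 11.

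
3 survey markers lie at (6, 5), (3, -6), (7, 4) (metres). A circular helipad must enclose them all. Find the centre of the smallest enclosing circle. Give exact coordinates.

Call the three points A, B, C in the order given.
Side lengths²: AB² = 130, AC² = 2, BC² = 116.
Since AB² = 130 ≥ 116 + 2 = 118, the angle opposite AB is not acute, so the smallest enclosing circle has AB as diameter.
Centre = midpoint of AB = (4.5, -0.5), r² = 130/4 = 32.5.
Centre = (4.5, -0.5).

(4.5, -0.5)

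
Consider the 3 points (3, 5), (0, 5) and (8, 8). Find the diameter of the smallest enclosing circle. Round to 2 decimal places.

Call the three points A, B, C in the order given.
Side lengths²: AB² = 9, AC² = 34, BC² = 73.
Since BC² = 73 ≥ 34 + 9 = 43, the angle opposite BC is not acute, so the smallest enclosing circle has BC as diameter.
Centre = midpoint of BC = (4, 6.5), r² = 73/4 = 18.25.
Diameter = 2r = 2√(18.25) ≈ 8.54.

8.54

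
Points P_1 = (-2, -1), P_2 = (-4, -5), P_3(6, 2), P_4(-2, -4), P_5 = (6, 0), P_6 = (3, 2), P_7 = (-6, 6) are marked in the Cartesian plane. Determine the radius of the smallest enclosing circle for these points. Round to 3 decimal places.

6.988

By Welzl's lemma the MEC is supported by two points (diametrically opposite) or three points (on a circumcircle).
The minimum enclosing circle is determined by three boundary points: P_2, P_5, P_7.
Their circumcentre is (-0.875, 1.25) with r² = 48.828125.
The farthest remaining point P_3 is at distance² 47.828125 ≤ 48.828125.
r = √(48.828125) ≈ 6.988.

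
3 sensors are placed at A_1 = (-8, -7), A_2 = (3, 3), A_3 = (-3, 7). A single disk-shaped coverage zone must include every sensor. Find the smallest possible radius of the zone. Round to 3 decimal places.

Side lengths²: A_1A_2² = 221, A_1A_3² = 221, A_2A_3² = 52.
Since A_1A_3² = 221 < 221 + 52 = 273, the triangle is acute, so the smallest enclosing circle is the circumcircle.
Circumcentre = (-3.75, -0.625), r² = 58.703125.
r = √(58.703125) ≈ 7.662.

7.662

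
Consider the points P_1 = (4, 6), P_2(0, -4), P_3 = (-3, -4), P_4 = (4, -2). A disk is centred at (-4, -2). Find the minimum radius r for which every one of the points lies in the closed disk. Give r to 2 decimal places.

11.31

The required radius is the distance from (-4, -2) to the farthest point.
Squared distances: 128, 20, 5, 64.
Maximum is 128, attained at P_1.
r = √128 ≈ 11.31.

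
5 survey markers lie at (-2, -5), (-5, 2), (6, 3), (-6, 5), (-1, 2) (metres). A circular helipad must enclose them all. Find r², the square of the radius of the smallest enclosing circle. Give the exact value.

The minimum enclosing circle is determined by three boundary points: (-2, -5), (6, 3), (-6, 5).
Their circumcentre is (-3/7, 10/7) with r² = 2146/49.
The farthest remaining point (-5, 2) is at distance² 1040/49 ≤ 2146/49.

2146/49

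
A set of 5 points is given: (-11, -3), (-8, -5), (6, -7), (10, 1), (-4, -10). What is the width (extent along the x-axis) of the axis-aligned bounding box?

max x = 10, min x = -11, so width = 21.

21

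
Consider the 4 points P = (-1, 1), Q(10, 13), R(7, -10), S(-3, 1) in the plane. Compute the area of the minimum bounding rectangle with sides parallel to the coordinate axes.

x ranges over [-3, 10], width 13.
y ranges over [-10, 13], height 23.
Area = 13 × 23 = 299.

299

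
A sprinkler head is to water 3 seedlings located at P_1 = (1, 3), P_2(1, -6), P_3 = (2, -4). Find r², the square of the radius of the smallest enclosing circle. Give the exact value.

Side lengths²: P_1P_2² = 81, P_1P_3² = 50, P_2P_3² = 5.
Since P_1P_2² = 81 ≥ 50 + 5 = 55, the angle opposite P_1P_2 is not acute, so the smallest enclosing circle has P_1P_2 as diameter.
Centre = midpoint of P_1P_2 = (1, -1.5), r² = 81/4 = 20.25.

20.25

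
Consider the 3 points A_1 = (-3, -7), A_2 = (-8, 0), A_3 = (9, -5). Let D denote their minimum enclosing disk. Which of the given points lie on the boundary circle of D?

A_2, A_3

Side lengths²: A_1A_2² = 74, A_1A_3² = 148, A_2A_3² = 314.
Since A_2A_3² = 314 ≥ 148 + 74 = 222, the angle opposite A_2A_3 is not acute, so the smallest enclosing circle has A_2A_3 as diameter.
Centre = midpoint of A_2A_3 = (0.5, -2.5), r² = 314/4 = 78.5.
The points at distance exactly r from the centre are A_2, A_3 — 2 points.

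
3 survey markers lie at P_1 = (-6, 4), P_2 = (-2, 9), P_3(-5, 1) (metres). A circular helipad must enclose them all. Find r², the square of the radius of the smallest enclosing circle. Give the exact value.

18.25

Side lengths²: P_1P_2² = 41, P_1P_3² = 10, P_2P_3² = 73.
Since P_2P_3² = 73 ≥ 41 + 10 = 51, the angle opposite P_2P_3 is not acute, so the smallest enclosing circle has P_2P_3 as diameter.
Centre = midpoint of P_2P_3 = (-3.5, 5), r² = 73/4 = 18.25.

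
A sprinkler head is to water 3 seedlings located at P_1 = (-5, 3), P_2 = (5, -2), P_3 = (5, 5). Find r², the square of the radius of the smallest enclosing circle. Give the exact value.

Side lengths²: P_1P_2² = 125, P_1P_3² = 104, P_2P_3² = 49.
Since P_1P_2² = 125 < 104 + 49 = 153, the triangle is acute, so the smallest enclosing circle is the circumcircle.
Circumcentre = (0.5, 1.5), r² = 32.5.

32.5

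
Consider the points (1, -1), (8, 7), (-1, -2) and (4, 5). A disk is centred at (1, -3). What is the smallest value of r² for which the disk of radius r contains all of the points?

149

The required radius is the distance from (1, -3) to the farthest point.
Squared distances: 4, 149, 5, 73.
Maximum is 149, attained at (8, 7).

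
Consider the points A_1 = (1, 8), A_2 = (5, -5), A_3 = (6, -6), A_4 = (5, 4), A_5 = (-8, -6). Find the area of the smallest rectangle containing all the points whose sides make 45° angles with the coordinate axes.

In coordinates u = x + y, v = x − y the rectangle is axis-aligned; the map (x,y)→(u,v) scales areas by 2.
u-values: 9, 0, 0, 9, -14; range = 9 − (-14) = 23.
v-values: -7, 10, 12, 1, -2; range = 12 − (-7) = 19.
Area = (23 × 19) / 2 = 218.5.

218.5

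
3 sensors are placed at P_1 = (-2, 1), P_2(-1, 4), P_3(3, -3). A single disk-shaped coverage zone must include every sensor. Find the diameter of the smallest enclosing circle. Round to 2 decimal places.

8.06

Side lengths²: P_1P_2² = 10, P_1P_3² = 41, P_2P_3² = 65.
Since P_2P_3² = 65 ≥ 41 + 10 = 51, the angle opposite P_2P_3 is not acute, so the smallest enclosing circle has P_2P_3 as diameter.
Centre = midpoint of P_2P_3 = (1, 0.5), r² = 65/4 = 16.25.
Diameter = 2r = 2√(16.25) ≈ 8.06.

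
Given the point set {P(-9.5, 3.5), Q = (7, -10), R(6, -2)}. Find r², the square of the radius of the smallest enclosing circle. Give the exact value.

Side lengths²: PQ² = 454.5, PR² = 270.5, QR² = 65.
Since PQ² = 454.5 ≥ 270.5 + 65 = 335.5, the angle opposite PQ is not acute, so the smallest enclosing circle has PQ as diameter.
Centre = midpoint of PQ = (-1.25, -3.25), r² = 454.5/4 = 113.625.

113.625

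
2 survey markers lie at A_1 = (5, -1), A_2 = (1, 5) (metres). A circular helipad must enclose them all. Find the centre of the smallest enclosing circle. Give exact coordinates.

The smallest circle enclosing two points has them as diameter endpoints.
Centre = midpoint = (3, 2); r² = |A_1A_2|²/4 = 52/4 = 13.
Centre = (3, 2).

(3, 2)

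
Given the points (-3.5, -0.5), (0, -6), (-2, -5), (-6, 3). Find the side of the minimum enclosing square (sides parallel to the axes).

The bounding box has width 6 and height 9.
An axis-aligned square enclosing the set must have side ≥ max(width, height).
So the minimum side is max(6, 9) = 9.

9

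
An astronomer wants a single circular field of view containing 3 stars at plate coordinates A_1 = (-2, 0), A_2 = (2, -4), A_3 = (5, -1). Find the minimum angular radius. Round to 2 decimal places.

3.54

Side lengths²: A_1A_2² = 32, A_1A_3² = 50, A_2A_3² = 18.
Since A_1A_3² = 50 ≥ 32 + 18 = 50, the angle opposite A_1A_3 is not acute, so the smallest enclosing circle has A_1A_3 as diameter.
Centre = midpoint of A_1A_3 = (1.5, -0.5), r² = 50/4 = 12.5.
r = √(12.5) ≈ 3.54.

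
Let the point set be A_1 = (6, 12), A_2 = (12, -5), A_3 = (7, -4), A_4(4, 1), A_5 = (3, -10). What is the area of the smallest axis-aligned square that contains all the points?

The bounding box has width 9 and height 22.
An axis-aligned square enclosing the set must have side ≥ max(width, height).
So the minimum side is max(9, 22) = 22.
Area = 22² = 484.

484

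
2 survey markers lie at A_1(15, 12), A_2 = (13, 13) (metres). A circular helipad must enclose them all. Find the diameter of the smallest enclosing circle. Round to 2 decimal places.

2.24

The smallest circle enclosing two points has them as diameter endpoints.
Centre = midpoint = (14, 12.5); r² = |A_1A_2|²/4 = 5/4 = 1.25.
Diameter = 2r = 2√(1.25) ≈ 2.24.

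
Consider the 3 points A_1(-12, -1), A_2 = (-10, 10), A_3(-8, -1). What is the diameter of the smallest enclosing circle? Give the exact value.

125/11

Side lengths²: A_1A_2² = 125, A_1A_3² = 16, A_2A_3² = 125.
Since A_2A_3² = 125 < 125 + 16 = 141, the triangle is acute, so the smallest enclosing circle is the circumcircle.
Circumcentre = (-10, 95/22), r² = 15625/484.
Diameter = 2r = 2√(15625/484) = 125/11.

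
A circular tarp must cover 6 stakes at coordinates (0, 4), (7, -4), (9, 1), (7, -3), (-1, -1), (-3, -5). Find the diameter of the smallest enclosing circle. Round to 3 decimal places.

13.416

A smallest enclosing disk is always determined by at most three of the input points on its boundary.
The farthest pair is (9, 1)–(-3, -5) with squared distance 180. The circle on this segment as diameter has centre (3, -2) and r² = 180/4 = 45.
Check (0, 4): distance² to centre = 45 ≤ 45, so it lies inside.
All remaining points lie in this disk, and no smaller disk contains both endpoints, so this is the minimum enclosing circle.
Diameter = 2r = 2√45 ≈ 13.416.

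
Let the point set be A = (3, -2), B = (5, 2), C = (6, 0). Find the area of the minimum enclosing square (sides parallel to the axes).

16

The bounding box has width 3 and height 4.
An axis-aligned square enclosing the set must have side ≥ max(width, height).
So the minimum side is max(3, 4) = 4.
Area = 4² = 16.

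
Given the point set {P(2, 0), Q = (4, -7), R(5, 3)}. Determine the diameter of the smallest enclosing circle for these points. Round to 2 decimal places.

10.05

Side lengths²: PQ² = 53, PR² = 18, QR² = 101.
Since QR² = 101 ≥ 53 + 18 = 71, the angle opposite QR is not acute, so the smallest enclosing circle has QR as diameter.
Centre = midpoint of QR = (4.5, -2), r² = 101/4 = 25.25.
Diameter = 2r = 2√(25.25) ≈ 10.05.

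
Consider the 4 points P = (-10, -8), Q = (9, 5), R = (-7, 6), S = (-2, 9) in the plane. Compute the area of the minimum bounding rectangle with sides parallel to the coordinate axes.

x ranges over [-10, 9], width 19.
y ranges over [-8, 9], height 17.
Area = 19 × 17 = 323.

323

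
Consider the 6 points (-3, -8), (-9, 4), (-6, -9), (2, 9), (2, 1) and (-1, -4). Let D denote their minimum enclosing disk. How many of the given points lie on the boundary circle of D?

The minimum enclosing circle of a finite set is fixed by two of the points (as a diameter) or three (as a circumcircle).
The farthest pair is (-6, -9)–(2, 9) with squared distance 388. The circle on this segment as diameter has centre (-2, 0) and r² = 388/4 = 97.
Check (-3, -8): distance² to centre = 65 ≤ 97, so it lies inside.
All remaining points lie in this disk, and no smaller disk contains both endpoints, so this is the minimum enclosing circle.
The points at distance exactly r from the centre are (-6, -9), (2, 9) — 2 points.

2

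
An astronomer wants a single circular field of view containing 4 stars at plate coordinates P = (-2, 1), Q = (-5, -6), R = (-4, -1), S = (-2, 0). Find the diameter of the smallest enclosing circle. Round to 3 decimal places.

7.616

The farthest pair is P–Q with squared distance 58. The circle on this segment as diameter has centre (-3.5, -2.5) and r² = 58/4 = 14.5.
Check R: distance² to centre = 2.5 ≤ 14.5, so it lies inside.
All remaining points lie in this disk, and no smaller disk contains both endpoints, so this is the minimum enclosing circle.
Diameter = 2r = 2√(14.5) ≈ 7.616.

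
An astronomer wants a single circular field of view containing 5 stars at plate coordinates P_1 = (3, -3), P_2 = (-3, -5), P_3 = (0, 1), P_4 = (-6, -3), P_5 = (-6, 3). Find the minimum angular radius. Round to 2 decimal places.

By Welzl's lemma the MEC is supported by two points (diametrically opposite) or three points (on a circumcircle).
The farthest pair is P_1–P_5 with squared distance 117. The circle on this segment as diameter has centre (-1.5, 0) and r² = 117/4 = 29.25.
Check P_2: distance² to centre = 27.25 ≤ 29.25, so it lies inside.
All remaining points lie in this disk, and no smaller disk contains both endpoints, so this is the minimum enclosing circle.
r = √(29.25) ≈ 5.41.

5.41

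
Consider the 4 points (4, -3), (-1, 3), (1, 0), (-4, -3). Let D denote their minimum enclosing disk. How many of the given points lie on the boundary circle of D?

3

By Welzl's lemma the MEC is supported by two points (diametrically opposite) or three points (on a circumcircle).
The minimum enclosing circle is determined by three boundary points: (4, -3), (-1, 3), (-4, -3).
Their circumcentre is (0, -1.25) with r² = 19.0625.
The farthest remaining point (1, 0) is at distance² 2.5625 ≤ 19.0625.
The points at distance exactly r from the centre are (4, -3), (-1, 3), (-4, -3) — 3 points.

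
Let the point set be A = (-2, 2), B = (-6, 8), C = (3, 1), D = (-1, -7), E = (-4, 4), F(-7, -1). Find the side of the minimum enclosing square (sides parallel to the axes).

15

The bounding box has width 10 and height 15.
An axis-aligned square enclosing the set must have side ≥ max(width, height).
So the minimum side is max(10, 15) = 15.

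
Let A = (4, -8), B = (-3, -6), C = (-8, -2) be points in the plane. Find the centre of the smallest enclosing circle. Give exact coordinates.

(-2, -5)

Side lengths²: AB² = 53, AC² = 180, BC² = 41.
Since AC² = 180 ≥ 53 + 41 = 94, the angle opposite AC is not acute, so the smallest enclosing circle has AC as diameter.
Centre = midpoint of AC = (-2, -5), r² = 180/4 = 45.
Centre = (-2, -5).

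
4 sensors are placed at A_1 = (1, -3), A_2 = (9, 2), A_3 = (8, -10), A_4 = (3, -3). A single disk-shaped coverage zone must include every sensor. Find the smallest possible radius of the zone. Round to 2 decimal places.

The minimum enclosing circle is determined by three boundary points: A_1, A_2, A_3.
Their circumcentre is (185/26, -101/26) with r² = 12905/338.
The farthest remaining point A_4 is at distance² 5989/338 ≤ 12905/338.
r = √(12905/338) ≈ 6.18.

6.18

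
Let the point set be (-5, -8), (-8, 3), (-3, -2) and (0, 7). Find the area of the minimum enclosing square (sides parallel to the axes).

The bounding box has width 8 and height 15.
An axis-aligned square enclosing the set must have side ≥ max(width, height).
So the minimum side is max(8, 15) = 15.
Area = 15² = 225.

225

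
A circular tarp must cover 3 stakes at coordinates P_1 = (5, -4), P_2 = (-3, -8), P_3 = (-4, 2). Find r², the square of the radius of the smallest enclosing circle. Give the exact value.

6565/196

Side lengths²: P_1P_2² = 80, P_1P_3² = 117, P_2P_3² = 101.
Since P_1P_3² = 117 < 101 + 80 = 181, the triangle is acute, so the smallest enclosing circle is the circumcircle.
Circumcentre = (-9/14, -19/7), r² = 6565/196.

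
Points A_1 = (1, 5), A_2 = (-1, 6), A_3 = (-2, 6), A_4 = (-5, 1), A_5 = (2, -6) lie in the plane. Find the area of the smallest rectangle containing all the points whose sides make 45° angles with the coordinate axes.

In coordinates u = x + y, v = x − y the rectangle is axis-aligned; the map (x,y)→(u,v) scales areas by 2.
u-values: 6, 5, 4, -4, -4; range = 6 − (-4) = 10.
v-values: -4, -7, -8, -6, 8; range = 8 − (-8) = 16.
Area = (10 × 16) / 2 = 80.

80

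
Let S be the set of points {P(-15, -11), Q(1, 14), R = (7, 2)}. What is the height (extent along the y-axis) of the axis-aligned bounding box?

max y = 14, min y = -11, so height = 25.

25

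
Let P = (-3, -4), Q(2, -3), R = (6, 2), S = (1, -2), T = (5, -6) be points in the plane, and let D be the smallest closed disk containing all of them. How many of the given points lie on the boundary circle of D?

The minimum enclosing circle of a finite set is fixed by two of the points (as a diameter) or three (as a circumcircle).
The minimum enclosing circle is determined by three boundary points: P, R, T.
Their circumcentre is (41/22, -17/11) with r² = 14365/484.
The farthest remaining point Q is at distance² 1033/484 ≤ 14365/484.
The points at distance exactly r from the centre are P, R, T — 3 points.

3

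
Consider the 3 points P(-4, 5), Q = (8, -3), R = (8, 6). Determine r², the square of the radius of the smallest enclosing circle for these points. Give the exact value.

Side lengths²: PQ² = 208, PR² = 145, QR² = 81.
Since PQ² = 208 < 145 + 81 = 226, the triangle is acute, so the smallest enclosing circle is the circumcircle.
Circumcentre = (7/3, 1.5), r² = 1885/36.

1885/36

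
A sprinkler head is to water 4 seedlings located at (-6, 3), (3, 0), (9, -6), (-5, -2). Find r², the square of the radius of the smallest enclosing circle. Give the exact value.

A smallest enclosing disk is always determined by at most three of the input points on its boundary.
The farthest pair is (-6, 3)–(9, -6) with squared distance 306. The circle on this segment as diameter has centre (1.5, -1.5) and r² = 306/4 = 76.5.
Check (3, 0): distance² to centre = 4.5 ≤ 76.5, so it lies inside.
All remaining points lie in this disk, and no smaller disk contains both endpoints, so this is the minimum enclosing circle.

76.5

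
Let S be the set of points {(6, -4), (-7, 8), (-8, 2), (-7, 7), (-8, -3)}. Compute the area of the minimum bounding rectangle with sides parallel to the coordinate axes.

168

x ranges over [-8, 6], width 14.
y ranges over [-4, 8], height 12.
Area = 14 × 12 = 168.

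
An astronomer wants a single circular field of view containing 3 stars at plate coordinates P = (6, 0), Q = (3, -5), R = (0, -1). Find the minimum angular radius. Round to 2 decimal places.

Side lengths²: PQ² = 34, PR² = 37, QR² = 25.
Since PR² = 37 < 34 + 25 = 59, the triangle is acute, so the smallest enclosing circle is the circumcircle.
Circumcentre = (173/54, -31/18), r² = 15725/1458.
r = √(15725/1458) ≈ 3.28.

3.28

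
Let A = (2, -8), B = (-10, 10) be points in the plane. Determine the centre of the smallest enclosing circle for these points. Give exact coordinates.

(-4, 1)

The smallest circle enclosing two points has them as diameter endpoints.
Centre = midpoint = (-4, 1); r² = |AB|²/4 = 468/4 = 117.
Centre = (-4, 1).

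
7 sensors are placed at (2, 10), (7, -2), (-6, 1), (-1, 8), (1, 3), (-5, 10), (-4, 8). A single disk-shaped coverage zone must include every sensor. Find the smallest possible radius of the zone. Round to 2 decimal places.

The farthest pair is (7, -2)–(-5, 10) with squared distance 288. The circle on this segment as diameter has centre (1, 4) and r² = 288/4 = 72.
Check (2, 10): distance² to centre = 37 ≤ 72, so it lies inside.
All remaining points lie in this disk, and no smaller disk contains both endpoints, so this is the minimum enclosing circle.
r = √72 ≈ 8.49.

8.49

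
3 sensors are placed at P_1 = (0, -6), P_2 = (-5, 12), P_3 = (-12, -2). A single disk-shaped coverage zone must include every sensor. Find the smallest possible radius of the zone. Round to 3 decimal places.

Side lengths²: P_1P_2² = 349, P_1P_3² = 160, P_2P_3² = 245.
Since P_1P_2² = 349 < 245 + 160 = 405, the triangle is acute, so the smallest enclosing circle is the circumcircle.
Circumcentre = (-53/14, 37/14), r² = 8725/98.
r = √(8725/98) ≈ 9.436.

9.436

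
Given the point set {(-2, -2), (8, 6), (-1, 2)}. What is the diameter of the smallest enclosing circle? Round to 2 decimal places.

12.81

Call the three points A, B, C in the order given.
Side lengths²: AB² = 164, AC² = 17, BC² = 97.
Since AB² = 164 ≥ 97 + 17 = 114, the angle opposite AB is not acute, so the smallest enclosing circle has AB as diameter.
Centre = midpoint of AB = (3, 2), r² = 164/4 = 41.
Diameter = 2r = 2√41 ≈ 12.81.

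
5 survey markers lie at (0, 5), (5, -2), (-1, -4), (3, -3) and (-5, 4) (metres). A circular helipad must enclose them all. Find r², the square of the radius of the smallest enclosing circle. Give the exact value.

34

The minimum enclosing circle of a finite set is fixed by two of the points (as a diameter) or three (as a circumcircle).
The farthest pair is (5, -2)–(-5, 4) with squared distance 136. The circle on this segment as diameter has centre (0, 1) and r² = 136/4 = 34.
Check (0, 5): distance² to centre = 16 ≤ 34, so it lies inside.
All remaining points lie in this disk, and no smaller disk contains both endpoints, so this is the minimum enclosing circle.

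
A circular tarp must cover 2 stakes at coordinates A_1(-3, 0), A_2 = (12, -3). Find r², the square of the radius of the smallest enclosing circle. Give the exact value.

58.5

The smallest circle enclosing two points has them as diameter endpoints.
Centre = midpoint = (4.5, -1.5); r² = |A_1A_2|²/4 = 234/4 = 58.5.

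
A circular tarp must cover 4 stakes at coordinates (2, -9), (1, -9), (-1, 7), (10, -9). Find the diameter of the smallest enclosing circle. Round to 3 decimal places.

19.416

By Welzl's lemma the MEC is supported by two points (diametrically opposite) or three points (on a circumcircle).
The farthest pair is (-1, 7)–(10, -9) with squared distance 377. The circle on this segment as diameter has centre (4.5, -1) and r² = 377/4 = 94.25.
Check (2, -9): distance² to centre = 70.25 ≤ 94.25, so it lies inside.
All remaining points lie in this disk, and no smaller disk contains both endpoints, so this is the minimum enclosing circle.
Diameter = 2r = 2√(94.25) ≈ 19.416.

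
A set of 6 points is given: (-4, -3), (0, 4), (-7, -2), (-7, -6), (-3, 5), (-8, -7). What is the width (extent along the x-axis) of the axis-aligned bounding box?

max x = 0, min x = -8, so width = 8.

8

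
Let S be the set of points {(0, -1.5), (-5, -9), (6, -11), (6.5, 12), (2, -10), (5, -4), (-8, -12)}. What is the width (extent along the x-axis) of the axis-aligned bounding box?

14.5

max x = 6.5, min x = -8, so width = 14.5.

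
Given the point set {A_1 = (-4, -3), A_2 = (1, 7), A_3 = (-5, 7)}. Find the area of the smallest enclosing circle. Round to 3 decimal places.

Side lengths²: A_1A_2² = 125, A_1A_3² = 101, A_2A_3² = 36.
Since A_1A_2² = 125 < 101 + 36 = 137, the triangle is acute, so the smallest enclosing circle is the circumcircle.
Circumcentre = (-2, 2.25), r² = 31.5625.
Area = π·r² = π·31.5625 ≈ 99.157.

99.157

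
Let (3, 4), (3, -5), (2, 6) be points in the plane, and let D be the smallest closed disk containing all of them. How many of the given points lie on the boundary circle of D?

2

Call the three points A, B, C in the order given.
Side lengths²: AB² = 81, AC² = 5, BC² = 122.
Since BC² = 122 ≥ 81 + 5 = 86, the angle opposite BC is not acute, so the smallest enclosing circle has BC as diameter.
Centre = midpoint of BC = (2.5, 0.5), r² = 122/4 = 30.5.
The points at distance exactly r from the centre are (3, -5), (2, 6) — 2 points.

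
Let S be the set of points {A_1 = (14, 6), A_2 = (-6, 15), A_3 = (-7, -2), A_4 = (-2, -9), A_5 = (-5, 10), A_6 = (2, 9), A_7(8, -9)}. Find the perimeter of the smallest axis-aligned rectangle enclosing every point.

Width = max x − min x = 14 − (-7) = 21.
Height = max y − min y = 15 − (-9) = 24.
Perimeter = 2(21 + 24) = 90.

90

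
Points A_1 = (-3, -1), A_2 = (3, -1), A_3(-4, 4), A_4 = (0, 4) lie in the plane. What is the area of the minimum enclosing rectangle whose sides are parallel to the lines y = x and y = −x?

48

In coordinates u = x + y, v = x − y the rectangle is axis-aligned; the map (x,y)→(u,v) scales areas by 2.
u-values: -4, 2, 0, 4; range = 4 − (-4) = 8.
v-values: -2, 4, -8, -4; range = 4 − (-8) = 12.
Area = (8 × 12) / 2 = 48.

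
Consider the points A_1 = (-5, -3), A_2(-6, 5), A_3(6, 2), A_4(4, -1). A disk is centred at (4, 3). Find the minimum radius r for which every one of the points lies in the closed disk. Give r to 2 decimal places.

10.82

The required radius is the distance from (4, 3) to the farthest point.
Squared distances: 117, 104, 5, 16.
Maximum is 117, attained at A_1.
r = √117 ≈ 10.82.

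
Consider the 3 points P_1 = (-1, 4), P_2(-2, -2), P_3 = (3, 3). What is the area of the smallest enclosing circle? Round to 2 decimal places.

Side lengths²: P_1P_2² = 37, P_1P_3² = 17, P_2P_3² = 50.
Since P_2P_3² = 50 < 37 + 17 = 54, the triangle is acute, so the smallest enclosing circle is the circumcircle.
Circumcentre = (0.3, 0.7), r² = 12.58.
Area = π·r² = π·12.58 ≈ 39.52.

39.52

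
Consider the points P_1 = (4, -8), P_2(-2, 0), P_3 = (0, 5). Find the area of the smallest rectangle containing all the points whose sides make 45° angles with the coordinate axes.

76.5

In coordinates u = x + y, v = x − y the rectangle is axis-aligned; the map (x,y)→(u,v) scales areas by 2.
u-values: -4, -2, 5; range = 5 − (-4) = 9.
v-values: 12, -2, -5; range = 12 − (-5) = 17.
Area = (9 × 17) / 2 = 76.5.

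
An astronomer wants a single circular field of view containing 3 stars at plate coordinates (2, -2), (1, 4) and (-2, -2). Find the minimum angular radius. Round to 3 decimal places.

3.400

Call the three points A, B, C in the order given.
Side lengths²: AB² = 37, AC² = 16, BC² = 45.
Since BC² = 45 < 37 + 16 = 53, the triangle is acute, so the smallest enclosing circle is the circumcircle.
Circumcentre = (0, 0.75), r² = 11.5625.
r = √(11.5625) ≈ 3.400.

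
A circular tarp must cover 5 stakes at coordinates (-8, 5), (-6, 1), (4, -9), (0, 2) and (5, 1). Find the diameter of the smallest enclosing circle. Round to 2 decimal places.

The farthest pair is (-8, 5)–(4, -9) with squared distance 340. The circle on this segment as diameter has centre (-2, -2) and r² = 340/4 = 85.
Check (-6, 1): distance² to centre = 25 ≤ 85, so it lies inside.
All remaining points lie in this disk, and no smaller disk contains both endpoints, so this is the minimum enclosing circle.
Diameter = 2r = 2√85 ≈ 18.44.

18.44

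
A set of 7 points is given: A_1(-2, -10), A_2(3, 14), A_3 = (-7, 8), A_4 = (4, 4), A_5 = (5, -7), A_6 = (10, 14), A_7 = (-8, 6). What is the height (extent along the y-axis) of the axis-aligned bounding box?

24

max y = 14, min y = -10, so height = 24.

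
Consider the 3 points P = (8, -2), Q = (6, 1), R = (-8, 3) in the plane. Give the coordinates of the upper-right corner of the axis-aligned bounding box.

(8, 3)

x-range [-8, 8], y-range [-2, 3].
The upper-right corner is (8, 3).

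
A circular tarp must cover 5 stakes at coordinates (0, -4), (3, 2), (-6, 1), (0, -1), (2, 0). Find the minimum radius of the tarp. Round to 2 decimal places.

By Welzl's lemma the MEC is supported by two points (diametrically opposite) or three points (on a circumcircle).
The minimum enclosing circle is determined by three boundary points: (0, -4), (3, 2), (-6, 1).
Their circumcentre is (-47/34, 15/34) with r² = 12505/578.
The farthest remaining point (2, 0) is at distance² 6725/578 ≤ 12505/578.
r = √(12505/578) ≈ 4.65.

4.65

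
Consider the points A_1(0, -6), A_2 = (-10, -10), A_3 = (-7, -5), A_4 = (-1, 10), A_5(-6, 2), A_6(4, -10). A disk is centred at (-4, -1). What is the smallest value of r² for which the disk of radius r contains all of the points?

145

The required radius is the distance from (-4, -1) to the farthest point.
Squared distances: 41, 117, 25, 130, 13, 145.
Maximum is 145, attained at A_6.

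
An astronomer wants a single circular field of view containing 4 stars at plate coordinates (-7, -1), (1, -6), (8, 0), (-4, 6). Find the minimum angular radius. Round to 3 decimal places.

7.530

A smallest enclosing disk is always determined by at most three of the input points on its boundary.
The minimum enclosing circle is determined by three boundary points: (-7, -1), (8, 0), (-4, 6).
Their circumcentre is (8/17, -1/17) with r² = 16385/289.
The farthest remaining point (1, -6) is at distance² 10282/289 ≤ 16385/289.
r = √(16385/289) ≈ 7.530.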